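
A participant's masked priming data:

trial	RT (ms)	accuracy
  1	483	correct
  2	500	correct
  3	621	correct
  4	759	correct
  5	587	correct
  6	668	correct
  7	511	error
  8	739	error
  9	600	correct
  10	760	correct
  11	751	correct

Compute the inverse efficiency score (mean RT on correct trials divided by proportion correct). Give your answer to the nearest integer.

Correct trials (n=9): 483, 500, 621, 759, 587, 668, 600, 760, 751
Mean correct RT = 5729/9 = 636.5556 ms
Proportion correct = 9/11
IES = 636.5556 / (9/11) = 778.012 ms

778 ms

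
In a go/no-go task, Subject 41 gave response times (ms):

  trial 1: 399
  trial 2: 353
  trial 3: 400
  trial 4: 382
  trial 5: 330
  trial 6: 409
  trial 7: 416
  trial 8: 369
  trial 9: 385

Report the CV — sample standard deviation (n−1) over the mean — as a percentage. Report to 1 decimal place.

n = 9, Σ = 3443, M = 382.5556
Σ(x−M)² = 6218.222; s = √(6218.222/8) = 27.8797
CV = 27.8797 / 382.5556 = 0.07288 = 7.288%

7.3%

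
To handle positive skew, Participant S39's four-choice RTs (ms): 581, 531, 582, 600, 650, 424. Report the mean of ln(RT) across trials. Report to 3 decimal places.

ln(RT): 6.3648, 6.2748, 6.3665, 6.3969, 6.4770, 6.0497
Σ ln(RT) = 37.9296
Mean = 37.9296/6 = 6.32160

6.322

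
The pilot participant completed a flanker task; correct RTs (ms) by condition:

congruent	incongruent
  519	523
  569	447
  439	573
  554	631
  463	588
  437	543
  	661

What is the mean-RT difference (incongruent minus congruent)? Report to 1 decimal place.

69.7 ms

M(congruent) = 2981/6 = 496.833
M(incongruent) = 3966/7 = 566.571
Difference = 566.571 − 496.833 = 69.738 ms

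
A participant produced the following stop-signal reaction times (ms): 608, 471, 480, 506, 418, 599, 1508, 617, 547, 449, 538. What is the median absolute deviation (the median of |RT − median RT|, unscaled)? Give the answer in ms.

Sorted: 418, 449, 471, 480, 506, 538, 547, 599, 608, 617, 1508 → median = 538
|x − 538|: 70, 67, 58, 32, 120, 61, 970, 79, 9, 89, 0
Sorted deviations: 0, 9, 32, 58, 61, 67, 70, 79, 89, 120, 970 → MAD = 67

67 ms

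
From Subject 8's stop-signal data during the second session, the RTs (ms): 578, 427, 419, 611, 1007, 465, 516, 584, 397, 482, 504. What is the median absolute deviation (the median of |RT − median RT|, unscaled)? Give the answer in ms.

Sorted: 397, 419, 427, 465, 482, 504, 516, 578, 584, 611, 1007 → median = 504
|x − 504|: 74, 77, 85, 107, 503, 39, 12, 80, 107, 22, 0
Sorted deviations: 0, 12, 22, 39, 74, 77, 80, 85, 107, 107, 503 → MAD = 77

77 ms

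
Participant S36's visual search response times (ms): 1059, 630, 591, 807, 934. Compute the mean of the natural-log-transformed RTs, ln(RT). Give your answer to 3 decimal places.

6.665

ln(RT): 6.9651, 6.4457, 6.3818, 6.6933, 6.8395
Σ ln(RT) = 33.3254
Mean = 33.3254/5 = 6.66508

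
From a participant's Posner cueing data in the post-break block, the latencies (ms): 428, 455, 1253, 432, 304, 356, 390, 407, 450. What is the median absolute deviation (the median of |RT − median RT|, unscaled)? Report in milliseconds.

27 ms

Sorted: 304, 356, 390, 407, 428, 432, 450, 455, 1253 → median = 428
|x − 428|: 0, 27, 825, 4, 124, 72, 38, 21, 22
Sorted deviations: 0, 4, 21, 22, 27, 38, 72, 124, 825 → MAD = 27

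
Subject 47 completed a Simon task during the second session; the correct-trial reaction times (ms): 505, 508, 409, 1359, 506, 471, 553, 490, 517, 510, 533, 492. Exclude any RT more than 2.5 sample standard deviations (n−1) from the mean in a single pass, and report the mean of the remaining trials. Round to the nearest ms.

n = 12, ΣRT = 6853, M = 571.083
Σ(x−M)² = 690944.92; s = √(690944.92/11) = 250.626
Cutoffs: 571.083 ± 2.5·250.626 → [-55.5, 1197.6]
Outside: 1359 → excluded.
Retained (n=11): Σ = 5494, mean = 5494/11 = 499.455

499 ms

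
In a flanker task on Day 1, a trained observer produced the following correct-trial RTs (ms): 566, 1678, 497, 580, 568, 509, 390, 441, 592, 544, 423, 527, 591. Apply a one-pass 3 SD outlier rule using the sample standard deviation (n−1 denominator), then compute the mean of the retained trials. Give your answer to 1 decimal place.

n = 13, ΣRT = 7906, M = 608.154
Σ(x−M)² = 1292009.69; s = √(1292009.69/12) = 328.127
Cutoffs: 608.154 ± 3·328.127 → [-376.2, 1592.5]
Outside: 1678 → excluded.
Retained (n=12): Σ = 6228, mean = 6228/12 = 519.000

519.0 ms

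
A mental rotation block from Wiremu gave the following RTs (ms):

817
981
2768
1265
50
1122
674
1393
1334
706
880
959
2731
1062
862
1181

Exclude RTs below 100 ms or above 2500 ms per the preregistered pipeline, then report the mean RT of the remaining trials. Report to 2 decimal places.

1018.15 ms

Excluded: 50, 2731, 2768
Retained (n=13): Σ = 13236
Mean = 13236/13 = 1018.1538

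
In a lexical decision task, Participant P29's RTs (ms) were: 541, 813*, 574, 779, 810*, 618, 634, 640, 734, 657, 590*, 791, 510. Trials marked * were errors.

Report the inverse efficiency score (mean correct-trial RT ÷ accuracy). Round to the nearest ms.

Correct trials (n=10): 541, 574, 779, 618, 634, 640, 734, 657, 791, 510
Mean correct RT = 6478/10 = 647.8000 ms
Proportion correct = 10/13
IES = 647.8000 / (10/13) = 842.140 ms

842 ms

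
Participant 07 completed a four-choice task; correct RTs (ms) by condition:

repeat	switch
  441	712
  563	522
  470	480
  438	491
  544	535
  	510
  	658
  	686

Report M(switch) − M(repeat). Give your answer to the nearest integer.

83 ms

M(repeat) = 2456/5 = 491.200
M(switch) = 4594/8 = 574.250
Difference = 574.250 − 491.200 = 83.050 ms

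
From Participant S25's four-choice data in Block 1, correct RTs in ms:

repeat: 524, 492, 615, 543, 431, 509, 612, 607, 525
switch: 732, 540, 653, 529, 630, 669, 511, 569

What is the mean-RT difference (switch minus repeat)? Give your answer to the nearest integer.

64 ms

M(repeat) = 4858/9 = 539.778
M(switch) = 4833/8 = 604.125
Difference = 604.125 − 539.778 = 64.347 ms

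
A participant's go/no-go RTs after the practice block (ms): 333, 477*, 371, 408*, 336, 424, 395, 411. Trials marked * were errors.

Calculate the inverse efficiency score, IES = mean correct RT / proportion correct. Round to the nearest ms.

504 ms

Correct trials (n=6): 333, 371, 336, 424, 395, 411
Mean correct RT = 2270/6 = 378.3333 ms
Proportion correct = 6/8
IES = 378.3333 / (6/8) = 504.444 ms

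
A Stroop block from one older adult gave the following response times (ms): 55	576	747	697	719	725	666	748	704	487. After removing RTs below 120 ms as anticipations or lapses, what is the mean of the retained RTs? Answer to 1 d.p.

674.3 ms

Excluded: 55
Retained (n=9): Σ = 6069
Mean = 6069/9 = 674.3333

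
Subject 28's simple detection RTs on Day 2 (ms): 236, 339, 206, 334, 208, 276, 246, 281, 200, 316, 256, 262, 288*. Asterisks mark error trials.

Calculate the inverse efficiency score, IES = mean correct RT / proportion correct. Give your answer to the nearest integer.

Correct trials (n=12): 236, 339, 206, 334, 208, 276, 246, 281, 200, 316, 256, 262
Mean correct RT = 3160/12 = 263.3333 ms
Proportion correct = 12/13
IES = 263.3333 / (12/13) = 285.278 ms

285 ms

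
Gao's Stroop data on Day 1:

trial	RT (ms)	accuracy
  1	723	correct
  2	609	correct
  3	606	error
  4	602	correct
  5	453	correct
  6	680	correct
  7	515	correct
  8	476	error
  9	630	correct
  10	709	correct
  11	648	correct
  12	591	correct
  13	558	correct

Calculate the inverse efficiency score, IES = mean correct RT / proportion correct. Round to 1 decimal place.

721.8 ms

Correct trials (n=11): 723, 609, 602, 453, 680, 515, 630, 709, 648, 591, 558
Mean correct RT = 6718/11 = 610.7273 ms
Proportion correct = 11/13
IES = 610.7273 / (11/13) = 721.769 ms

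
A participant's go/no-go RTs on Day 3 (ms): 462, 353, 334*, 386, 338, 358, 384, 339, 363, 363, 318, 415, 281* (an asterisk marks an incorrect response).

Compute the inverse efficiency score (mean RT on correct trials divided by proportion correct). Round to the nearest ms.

438 ms

Correct trials (n=11): 462, 353, 386, 338, 358, 384, 339, 363, 363, 318, 415
Mean correct RT = 4079/11 = 370.8182 ms
Proportion correct = 11/13
IES = 370.8182 / (11/13) = 438.240 ms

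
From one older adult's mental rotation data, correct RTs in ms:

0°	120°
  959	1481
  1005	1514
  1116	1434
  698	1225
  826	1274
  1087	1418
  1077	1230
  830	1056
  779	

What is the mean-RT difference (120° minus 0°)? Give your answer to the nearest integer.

398 ms

M(0°) = 8377/9 = 930.778
M(120°) = 10632/8 = 1329.000
Difference = 1329.000 − 930.778 = 398.222 ms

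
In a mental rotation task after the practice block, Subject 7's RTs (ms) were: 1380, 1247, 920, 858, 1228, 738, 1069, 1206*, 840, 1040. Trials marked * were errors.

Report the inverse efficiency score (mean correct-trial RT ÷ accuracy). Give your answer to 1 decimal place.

1150.6 ms

Correct trials (n=9): 1380, 1247, 920, 858, 1228, 738, 1069, 840, 1040
Mean correct RT = 9320/9 = 1035.5556 ms
Proportion correct = 9/10
IES = 1035.5556 / (9/10) = 1150.617 ms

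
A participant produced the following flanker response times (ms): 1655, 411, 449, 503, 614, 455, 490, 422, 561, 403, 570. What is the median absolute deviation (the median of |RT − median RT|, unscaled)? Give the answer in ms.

Sorted: 403, 411, 422, 449, 455, 490, 503, 561, 570, 614, 1655 → median = 490
|x − 490|: 1165, 79, 41, 13, 124, 35, 0, 68, 71, 87, 80
Sorted deviations: 0, 13, 35, 41, 68, 71, 79, 80, 87, 124, 1165 → MAD = 71

71 ms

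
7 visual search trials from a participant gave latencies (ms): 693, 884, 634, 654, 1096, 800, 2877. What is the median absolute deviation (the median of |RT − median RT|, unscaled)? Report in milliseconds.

146 ms

Sorted: 634, 654, 693, 800, 884, 1096, 2877 → median = 800
|x − 800|: 107, 84, 166, 146, 296, 0, 2077
Sorted deviations: 0, 84, 107, 146, 166, 296, 2077 → MAD = 146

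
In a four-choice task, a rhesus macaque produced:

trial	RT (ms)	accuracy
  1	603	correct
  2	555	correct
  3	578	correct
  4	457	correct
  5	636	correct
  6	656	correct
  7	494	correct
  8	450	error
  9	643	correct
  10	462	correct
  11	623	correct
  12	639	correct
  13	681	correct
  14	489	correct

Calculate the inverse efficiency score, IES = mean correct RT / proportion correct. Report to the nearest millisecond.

Correct trials (n=13): 603, 555, 578, 457, 636, 656, 494, 643, 462, 623, 639, 681, 489
Mean correct RT = 7516/13 = 578.1538 ms
Proportion correct = 13/14
IES = 578.1538 / (13/14) = 622.627 ms

623 ms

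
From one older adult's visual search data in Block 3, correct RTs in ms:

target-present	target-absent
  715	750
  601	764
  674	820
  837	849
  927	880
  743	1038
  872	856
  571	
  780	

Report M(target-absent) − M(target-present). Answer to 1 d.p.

M(target-present) = 6720/9 = 746.667
M(target-absent) = 5957/7 = 851.000
Difference = 851.000 − 746.667 = 104.333 ms

104.3 ms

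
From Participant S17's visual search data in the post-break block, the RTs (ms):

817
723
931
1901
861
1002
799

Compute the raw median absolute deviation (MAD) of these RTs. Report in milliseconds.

70 ms

Sorted: 723, 799, 817, 861, 931, 1002, 1901 → median = 861
|x − 861|: 44, 138, 70, 1040, 0, 141, 62
Sorted deviations: 0, 44, 62, 70, 138, 141, 1040 → MAD = 70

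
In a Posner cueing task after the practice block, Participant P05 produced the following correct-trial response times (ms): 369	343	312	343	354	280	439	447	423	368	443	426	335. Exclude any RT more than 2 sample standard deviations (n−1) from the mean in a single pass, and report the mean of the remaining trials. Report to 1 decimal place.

375.5 ms

n = 13, ΣRT = 4882, M = 375.538
Σ(x−M)² = 35973.23; s = √(35973.23/12) = 54.752
Cutoffs: 375.538 ± 2·54.752 → [266.0, 485.0]
No RTs fall outside the cutoffs; all 13 retained. Mean = 4882/13 = 375.538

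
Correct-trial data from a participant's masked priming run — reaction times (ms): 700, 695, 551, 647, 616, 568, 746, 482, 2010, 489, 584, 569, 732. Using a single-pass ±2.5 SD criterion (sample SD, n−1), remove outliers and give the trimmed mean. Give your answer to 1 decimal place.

n = 13, ΣRT = 9389, M = 722.231
Σ(x−M)² = 1884992.31; s = √(1884992.31/12) = 396.337
Cutoffs: 722.231 ± 2.5·396.337 → [-268.6, 1713.1]
Outside: 2010 → excluded.
Retained (n=12): Σ = 7379, mean = 7379/12 = 614.917

614.9 ms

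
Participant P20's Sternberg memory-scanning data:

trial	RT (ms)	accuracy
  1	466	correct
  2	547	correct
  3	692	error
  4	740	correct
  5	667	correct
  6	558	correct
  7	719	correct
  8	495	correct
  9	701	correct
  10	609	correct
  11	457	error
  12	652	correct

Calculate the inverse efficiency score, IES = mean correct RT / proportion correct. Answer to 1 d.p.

Correct trials (n=10): 466, 547, 740, 667, 558, 719, 495, 701, 609, 652
Mean correct RT = 6154/10 = 615.4000 ms
Proportion correct = 10/12
IES = 615.4000 / (10/12) = 738.480 ms

738.5 ms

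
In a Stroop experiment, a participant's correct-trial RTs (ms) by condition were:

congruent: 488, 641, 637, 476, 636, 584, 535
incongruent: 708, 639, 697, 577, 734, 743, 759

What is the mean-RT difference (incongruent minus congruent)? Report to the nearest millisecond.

123 ms

M(congruent) = 3997/7 = 571.000
M(incongruent) = 4857/7 = 693.857
Difference = 693.857 − 571.000 = 122.857 ms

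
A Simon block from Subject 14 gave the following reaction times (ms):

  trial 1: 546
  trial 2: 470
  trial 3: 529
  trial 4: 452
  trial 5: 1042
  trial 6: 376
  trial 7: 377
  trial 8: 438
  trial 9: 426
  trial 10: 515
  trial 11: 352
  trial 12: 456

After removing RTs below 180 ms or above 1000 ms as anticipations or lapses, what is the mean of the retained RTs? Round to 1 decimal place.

Excluded: 1042
Retained (n=11): Σ = 4937
Mean = 4937/11 = 448.8182

448.8 ms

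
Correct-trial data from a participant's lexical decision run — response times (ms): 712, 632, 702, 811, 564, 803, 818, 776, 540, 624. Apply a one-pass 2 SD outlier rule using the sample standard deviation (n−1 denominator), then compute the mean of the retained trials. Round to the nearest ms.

698 ms

n = 10, ΣRT = 6982, M = 698.200
Σ(x−M)² = 97241.60; s = √(97241.60/9) = 103.945
Cutoffs: 698.200 ± 2·103.945 → [490.3, 906.1]
No RTs fall outside the cutoffs; all 10 retained. Mean = 6982/10 = 698.200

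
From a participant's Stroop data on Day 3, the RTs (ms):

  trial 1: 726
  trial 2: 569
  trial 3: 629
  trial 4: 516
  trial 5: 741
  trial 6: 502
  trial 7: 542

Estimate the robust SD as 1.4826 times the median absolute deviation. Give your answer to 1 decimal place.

89.0 ms

Sorted: 502, 516, 542, 569, 629, 726, 741 → median = 569
|x − 569| sorted: 0, 27, 53, 60, 67, 157, 172 → MAD = 60
Robust SD ≈ 1.4826 × 60 = 88.956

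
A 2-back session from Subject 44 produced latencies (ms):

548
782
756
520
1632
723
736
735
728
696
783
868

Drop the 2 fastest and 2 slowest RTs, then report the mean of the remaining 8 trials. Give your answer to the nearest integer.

Sorted: 520, 548, 696, 723, 728, 735, 736, 756, 782, 783, 868, 1632
Drop lowest 2 (520, 548) and highest 2 (868, 1632)
Remaining (n=8): Σ = 5939, mean = 5939/8 = 742.375

742 ms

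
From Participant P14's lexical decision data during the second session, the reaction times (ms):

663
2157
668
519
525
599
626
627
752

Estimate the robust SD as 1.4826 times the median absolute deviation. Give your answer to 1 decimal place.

60.8 ms

Sorted: 519, 525, 599, 626, 627, 663, 668, 752, 2157 → median = 627
|x − 627| sorted: 0, 1, 28, 36, 41, 102, 108, 125, 1530 → MAD = 41
Robust SD ≈ 1.4826 × 41 = 60.787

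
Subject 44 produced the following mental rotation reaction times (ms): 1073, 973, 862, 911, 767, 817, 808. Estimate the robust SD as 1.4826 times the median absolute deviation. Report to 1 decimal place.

80.1 ms

Sorted: 767, 808, 817, 862, 911, 973, 1073 → median = 862
|x − 862| sorted: 0, 45, 49, 54, 95, 111, 211 → MAD = 54
Robust SD ≈ 1.4826 × 54 = 80.060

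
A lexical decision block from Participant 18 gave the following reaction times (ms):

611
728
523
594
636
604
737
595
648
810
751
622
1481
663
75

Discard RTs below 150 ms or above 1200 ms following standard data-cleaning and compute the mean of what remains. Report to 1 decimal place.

Excluded: 75, 1481
Retained (n=13): Σ = 8522
Mean = 8522/13 = 655.5385

655.5 ms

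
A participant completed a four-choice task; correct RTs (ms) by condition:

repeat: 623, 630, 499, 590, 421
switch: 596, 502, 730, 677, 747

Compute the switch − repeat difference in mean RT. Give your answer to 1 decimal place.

97.8 ms

M(repeat) = 2763/5 = 552.600
M(switch) = 3252/5 = 650.400
Difference = 650.400 − 552.600 = 97.800 ms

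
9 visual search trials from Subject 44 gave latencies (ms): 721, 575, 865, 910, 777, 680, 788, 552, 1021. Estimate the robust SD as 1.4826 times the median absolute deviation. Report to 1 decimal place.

Sorted: 552, 575, 680, 721, 777, 788, 865, 910, 1021 → median = 777
|x − 777| sorted: 0, 11, 56, 88, 97, 133, 202, 225, 244 → MAD = 97
Robust SD ≈ 1.4826 × 97 = 143.812

143.8 ms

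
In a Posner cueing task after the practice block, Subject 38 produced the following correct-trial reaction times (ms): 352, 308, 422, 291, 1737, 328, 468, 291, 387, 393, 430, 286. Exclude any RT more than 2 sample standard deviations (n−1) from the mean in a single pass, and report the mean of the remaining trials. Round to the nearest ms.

n = 12, ΣRT = 5693, M = 474.417
Σ(x−M)² = 1780050.92; s = √(1780050.92/11) = 402.272
Cutoffs: 474.417 ± 2·402.272 → [-330.1, 1279.0]
Outside: 1737 → excluded.
Retained (n=11): Σ = 3956, mean = 3956/11 = 359.636

360 ms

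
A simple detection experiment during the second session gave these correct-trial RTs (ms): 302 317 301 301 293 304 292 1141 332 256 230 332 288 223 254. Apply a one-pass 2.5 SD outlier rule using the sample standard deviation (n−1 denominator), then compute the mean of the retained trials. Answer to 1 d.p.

n = 15, ΣRT = 5166, M = 344.400
Σ(x−M)² = 695207.60; s = √(695207.60/14) = 222.840
Cutoffs: 344.400 ± 2.5·222.840 → [-212.7, 901.5]
Outside: 1141 → excluded.
Retained (n=14): Σ = 4025, mean = 4025/14 = 287.500

287.5 ms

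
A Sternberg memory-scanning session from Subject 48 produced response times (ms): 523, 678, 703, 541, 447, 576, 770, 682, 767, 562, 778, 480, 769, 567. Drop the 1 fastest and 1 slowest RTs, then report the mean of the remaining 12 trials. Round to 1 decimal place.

Sorted: 447, 480, 523, 541, 562, 567, 576, 678, 682, 703, 767, 769, 770, 778
Drop lowest 1 (447) and highest 1 (778)
Remaining (n=12): Σ = 7618, mean = 7618/12 = 634.833

634.8 ms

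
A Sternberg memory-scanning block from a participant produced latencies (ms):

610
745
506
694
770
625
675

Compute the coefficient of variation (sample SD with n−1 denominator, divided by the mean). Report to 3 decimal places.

0.136

n = 7, Σ = 4625, M = 660.7143
Σ(x−M)² = 48143.429; s = √(48143.429/6) = 89.5763
CV = 89.5763 / 660.7143 = 0.13557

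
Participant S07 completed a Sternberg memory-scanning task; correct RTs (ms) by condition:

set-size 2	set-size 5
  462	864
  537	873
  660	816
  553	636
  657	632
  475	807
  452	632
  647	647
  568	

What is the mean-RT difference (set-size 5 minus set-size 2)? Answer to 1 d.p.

M(set-size 2) = 5011/9 = 556.778
M(set-size 5) = 5907/8 = 738.375
Difference = 738.375 − 556.778 = 181.597 ms

181.6 ms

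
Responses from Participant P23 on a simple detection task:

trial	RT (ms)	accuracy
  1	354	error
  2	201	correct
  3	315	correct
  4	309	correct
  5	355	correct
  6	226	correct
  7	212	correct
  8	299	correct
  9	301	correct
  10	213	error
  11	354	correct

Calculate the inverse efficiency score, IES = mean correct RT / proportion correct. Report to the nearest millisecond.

349 ms

Correct trials (n=9): 201, 315, 309, 355, 226, 212, 299, 301, 354
Mean correct RT = 2572/9 = 285.7778 ms
Proportion correct = 9/11
IES = 285.7778 / (9/11) = 349.284 ms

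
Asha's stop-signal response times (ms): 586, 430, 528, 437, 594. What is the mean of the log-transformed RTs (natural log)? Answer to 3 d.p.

6.235

ln(RT): 6.3733, 6.0638, 6.2691, 6.0799, 6.3869
Σ ln(RT) = 31.1730
Mean = 31.1730/5 = 6.23460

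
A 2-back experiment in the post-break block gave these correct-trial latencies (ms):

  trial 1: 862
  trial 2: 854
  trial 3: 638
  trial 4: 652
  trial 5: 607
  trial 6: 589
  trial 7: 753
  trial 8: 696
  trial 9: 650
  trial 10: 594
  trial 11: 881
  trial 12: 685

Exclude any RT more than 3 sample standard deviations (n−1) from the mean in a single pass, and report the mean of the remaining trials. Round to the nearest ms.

n = 12, ΣRT = 8461, M = 705.083
Σ(x−M)² = 126314.92; s = √(126314.92/11) = 107.160
Cutoffs: 705.083 ± 3·107.160 → [383.6, 1026.6]
No RTs fall outside the cutoffs; all 12 retained. Mean = 8461/12 = 705.083

705 ms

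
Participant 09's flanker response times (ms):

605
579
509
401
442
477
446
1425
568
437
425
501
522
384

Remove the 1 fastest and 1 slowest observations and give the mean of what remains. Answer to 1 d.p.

Sorted: 384, 401, 425, 437, 442, 446, 477, 501, 509, 522, 568, 579, 605, 1425
Drop lowest 1 (384) and highest 1 (1425)
Remaining (n=12): Σ = 5912, mean = 5912/12 = 492.667

492.7 ms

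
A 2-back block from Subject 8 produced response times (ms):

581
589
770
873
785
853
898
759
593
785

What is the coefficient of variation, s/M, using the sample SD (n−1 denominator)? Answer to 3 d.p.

0.160

n = 10, Σ = 7486, M = 748.6000
Σ(x−M)² = 129684.400; s = √(129684.400/9) = 120.0391
CV = 120.0391 / 748.6000 = 0.16035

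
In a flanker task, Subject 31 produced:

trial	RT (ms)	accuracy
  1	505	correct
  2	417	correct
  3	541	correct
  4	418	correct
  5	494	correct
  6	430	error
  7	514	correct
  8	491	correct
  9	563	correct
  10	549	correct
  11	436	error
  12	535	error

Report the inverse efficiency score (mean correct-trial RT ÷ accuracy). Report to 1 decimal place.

Correct trials (n=9): 505, 417, 541, 418, 494, 514, 491, 563, 549
Mean correct RT = 4492/9 = 499.1111 ms
Proportion correct = 9/12
IES = 499.1111 / (9/12) = 665.481 ms

665.5 ms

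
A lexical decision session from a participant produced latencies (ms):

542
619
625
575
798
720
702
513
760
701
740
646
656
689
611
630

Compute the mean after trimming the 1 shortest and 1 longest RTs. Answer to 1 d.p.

658.3 ms

Sorted: 513, 542, 575, 611, 619, 625, 630, 646, 656, 689, 701, 702, 720, 740, 760, 798
Drop lowest 1 (513) and highest 1 (798)
Remaining (n=14): Σ = 9216, mean = 9216/14 = 658.286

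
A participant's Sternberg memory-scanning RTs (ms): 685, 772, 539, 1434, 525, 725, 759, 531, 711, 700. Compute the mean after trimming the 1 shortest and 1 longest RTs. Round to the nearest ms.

Sorted: 525, 531, 539, 685, 700, 711, 725, 759, 772, 1434
Drop lowest 1 (525) and highest 1 (1434)
Remaining (n=8): Σ = 5422, mean = 5422/8 = 677.750

678 ms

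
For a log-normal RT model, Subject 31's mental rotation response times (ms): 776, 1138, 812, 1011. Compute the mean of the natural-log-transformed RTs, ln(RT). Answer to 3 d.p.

ln(RT): 6.6542, 7.0370, 6.6995, 6.9187
Σ ln(RT) = 27.3094
Mean = 27.3094/4 = 6.82734

6.827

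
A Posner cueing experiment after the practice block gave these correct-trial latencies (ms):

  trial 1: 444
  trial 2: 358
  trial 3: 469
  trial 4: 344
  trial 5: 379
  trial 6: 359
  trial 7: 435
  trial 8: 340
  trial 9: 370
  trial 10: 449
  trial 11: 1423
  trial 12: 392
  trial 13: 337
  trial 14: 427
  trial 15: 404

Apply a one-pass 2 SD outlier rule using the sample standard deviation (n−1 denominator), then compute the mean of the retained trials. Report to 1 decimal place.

n = 15, ΣRT = 6930, M = 462.000
Σ(x−M)² = 1015492.00; s = √(1015492.00/14) = 269.323
Cutoffs: 462.000 ± 2·269.323 → [-76.6, 1000.6]
Outside: 1423 → excluded.
Retained (n=14): Σ = 5507, mean = 5507/14 = 393.357

393.4 ms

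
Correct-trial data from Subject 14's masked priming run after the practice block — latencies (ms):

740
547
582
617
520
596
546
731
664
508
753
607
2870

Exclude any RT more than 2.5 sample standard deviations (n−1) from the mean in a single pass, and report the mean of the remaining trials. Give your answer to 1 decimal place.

n = 13, ΣRT = 10281, M = 790.846
Σ(x−M)² = 4764943.69; s = √(4764943.69/12) = 630.142
Cutoffs: 790.846 ± 2.5·630.142 → [-784.5, 2366.2]
Outside: 2870 → excluded.
Retained (n=12): Σ = 7411, mean = 7411/12 = 617.583

617.6 ms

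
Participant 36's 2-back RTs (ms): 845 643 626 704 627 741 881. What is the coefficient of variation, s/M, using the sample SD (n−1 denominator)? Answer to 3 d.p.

n = 7, Σ = 5067, M = 723.8571
Σ(x−M)² = 65552.857; s = √(65552.857/6) = 104.5250
CV = 104.5250 / 723.8571 = 0.14440

0.144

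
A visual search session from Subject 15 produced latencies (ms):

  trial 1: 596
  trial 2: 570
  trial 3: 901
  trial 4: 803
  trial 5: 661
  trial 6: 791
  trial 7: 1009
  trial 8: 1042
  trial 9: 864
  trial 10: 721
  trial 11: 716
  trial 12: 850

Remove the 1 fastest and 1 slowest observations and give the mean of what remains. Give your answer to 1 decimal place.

Sorted: 570, 596, 661, 716, 721, 791, 803, 850, 864, 901, 1009, 1042
Drop lowest 1 (570) and highest 1 (1042)
Remaining (n=10): Σ = 7912, mean = 7912/10 = 791.200

791.2 ms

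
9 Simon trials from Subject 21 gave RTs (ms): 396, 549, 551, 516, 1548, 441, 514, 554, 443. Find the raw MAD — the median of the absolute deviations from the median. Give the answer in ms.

Sorted: 396, 441, 443, 514, 516, 549, 551, 554, 1548 → median = 516
|x − 516|: 120, 33, 35, 0, 1032, 75, 2, 38, 73
Sorted deviations: 0, 2, 33, 35, 38, 73, 75, 120, 1032 → MAD = 38

38 ms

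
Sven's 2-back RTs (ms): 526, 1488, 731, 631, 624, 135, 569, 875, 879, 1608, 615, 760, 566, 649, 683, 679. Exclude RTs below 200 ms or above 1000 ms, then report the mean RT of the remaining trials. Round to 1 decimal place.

Excluded: 135, 1488, 1608
Retained (n=13): Σ = 8787
Mean = 8787/13 = 675.9231

675.9 ms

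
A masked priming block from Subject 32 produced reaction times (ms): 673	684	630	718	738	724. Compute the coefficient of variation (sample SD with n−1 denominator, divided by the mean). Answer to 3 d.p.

0.058

n = 6, Σ = 4167, M = 694.5000
Σ(x−M)² = 8047.500; s = √(8047.500/5) = 40.1186
CV = 40.1186 / 694.5000 = 0.05777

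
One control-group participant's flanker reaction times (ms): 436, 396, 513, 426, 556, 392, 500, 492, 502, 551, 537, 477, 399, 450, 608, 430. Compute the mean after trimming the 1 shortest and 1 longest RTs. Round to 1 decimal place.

Sorted: 392, 396, 399, 426, 430, 436, 450, 477, 492, 500, 502, 513, 537, 551, 556, 608
Drop lowest 1 (392) and highest 1 (608)
Remaining (n=14): Σ = 6665, mean = 6665/14 = 476.071

476.1 ms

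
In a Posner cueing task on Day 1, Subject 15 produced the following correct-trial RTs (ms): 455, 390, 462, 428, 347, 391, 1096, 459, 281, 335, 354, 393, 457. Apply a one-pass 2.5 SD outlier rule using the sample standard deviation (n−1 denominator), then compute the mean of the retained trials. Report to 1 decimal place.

n = 13, ΣRT = 5848, M = 449.846
Σ(x−M)² = 490039.69; s = √(490039.69/12) = 202.081
Cutoffs: 449.846 ± 2.5·202.081 → [-55.4, 955.0]
Outside: 1096 → excluded.
Retained (n=12): Σ = 4752, mean = 4752/12 = 396.000

396.0 ms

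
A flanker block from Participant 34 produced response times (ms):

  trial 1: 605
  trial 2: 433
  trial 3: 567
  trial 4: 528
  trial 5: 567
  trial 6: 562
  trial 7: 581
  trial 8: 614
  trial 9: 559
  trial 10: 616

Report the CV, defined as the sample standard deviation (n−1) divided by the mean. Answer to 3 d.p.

0.095

n = 10, Σ = 5632, M = 563.2000
Σ(x−M)² = 25671.600; s = √(25671.600/9) = 53.4079
CV = 53.4079 / 563.2000 = 0.09483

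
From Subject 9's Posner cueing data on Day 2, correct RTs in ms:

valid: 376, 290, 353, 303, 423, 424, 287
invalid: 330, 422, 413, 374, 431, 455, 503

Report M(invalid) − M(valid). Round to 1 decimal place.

M(valid) = 2456/7 = 350.857
M(invalid) = 2928/7 = 418.286
Difference = 418.286 − 350.857 = 67.429 ms

67.4 ms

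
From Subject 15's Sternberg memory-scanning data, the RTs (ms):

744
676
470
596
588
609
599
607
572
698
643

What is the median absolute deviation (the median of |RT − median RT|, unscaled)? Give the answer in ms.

Sorted: 470, 572, 588, 596, 599, 607, 609, 643, 676, 698, 744 → median = 607
|x − 607|: 137, 69, 137, 11, 19, 2, 8, 0, 35, 91, 36
Sorted deviations: 0, 2, 8, 11, 19, 35, 36, 69, 91, 137, 137 → MAD = 35

35 ms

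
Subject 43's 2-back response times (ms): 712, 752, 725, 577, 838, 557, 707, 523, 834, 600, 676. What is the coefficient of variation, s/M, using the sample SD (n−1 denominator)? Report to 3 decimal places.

n = 11, Σ = 7501, M = 681.9091
Σ(x−M)² = 114404.909; s = √(114404.909/10) = 106.9602
CV = 106.9602 / 681.9091 = 0.15685

0.157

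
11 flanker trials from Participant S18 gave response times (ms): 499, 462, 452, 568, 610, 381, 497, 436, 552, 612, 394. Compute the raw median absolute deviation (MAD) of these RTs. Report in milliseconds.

Sorted: 381, 394, 436, 452, 462, 497, 499, 552, 568, 610, 612 → median = 497
|x − 497|: 2, 35, 45, 71, 113, 116, 0, 61, 55, 115, 103
Sorted deviations: 0, 2, 35, 45, 55, 61, 71, 103, 113, 115, 116 → MAD = 61

61 ms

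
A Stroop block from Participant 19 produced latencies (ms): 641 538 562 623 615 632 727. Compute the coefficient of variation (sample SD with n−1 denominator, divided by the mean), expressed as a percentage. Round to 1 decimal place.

n = 7, Σ = 4338, M = 619.7143
Σ(x−M)² = 22155.429; s = √(22155.429/6) = 60.7665
CV = 60.7665 / 619.7143 = 0.09806 = 9.806%

9.8%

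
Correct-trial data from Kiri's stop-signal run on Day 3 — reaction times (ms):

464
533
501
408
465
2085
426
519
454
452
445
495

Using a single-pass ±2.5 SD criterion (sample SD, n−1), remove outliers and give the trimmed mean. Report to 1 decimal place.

469.3 ms

n = 12, ΣRT = 7247, M = 603.917
Σ(x−M)² = 2408022.92; s = √(2408022.92/11) = 467.879
Cutoffs: 603.917 ± 2.5·467.879 → [-565.8, 1773.6]
Outside: 2085 → excluded.
Retained (n=11): Σ = 5162, mean = 5162/11 = 469.273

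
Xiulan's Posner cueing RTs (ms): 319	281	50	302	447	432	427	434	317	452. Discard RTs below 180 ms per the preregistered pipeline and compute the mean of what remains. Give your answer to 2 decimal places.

379.00 ms

Excluded: 50
Retained (n=9): Σ = 3411
Mean = 3411/9 = 379.0000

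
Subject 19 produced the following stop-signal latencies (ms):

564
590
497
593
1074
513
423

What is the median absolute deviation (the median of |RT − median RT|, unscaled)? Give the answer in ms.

Sorted: 423, 497, 513, 564, 590, 593, 1074 → median = 564
|x − 564|: 0, 26, 67, 29, 510, 51, 141
Sorted deviations: 0, 26, 29, 51, 67, 141, 510 → MAD = 51

51 ms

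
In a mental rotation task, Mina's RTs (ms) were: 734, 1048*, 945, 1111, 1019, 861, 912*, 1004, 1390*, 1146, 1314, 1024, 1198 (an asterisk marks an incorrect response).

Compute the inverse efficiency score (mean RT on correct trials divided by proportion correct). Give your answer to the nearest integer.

1346 ms

Correct trials (n=10): 734, 945, 1111, 1019, 861, 1004, 1146, 1314, 1024, 1198
Mean correct RT = 10356/10 = 1035.6000 ms
Proportion correct = 10/13
IES = 1035.6000 / (10/13) = 1346.280 ms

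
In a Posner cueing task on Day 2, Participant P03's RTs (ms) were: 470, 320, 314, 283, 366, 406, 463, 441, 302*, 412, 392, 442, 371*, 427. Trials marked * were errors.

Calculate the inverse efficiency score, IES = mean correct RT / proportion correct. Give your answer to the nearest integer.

460 ms

Correct trials (n=12): 470, 320, 314, 283, 366, 406, 463, 441, 412, 392, 442, 427
Mean correct RT = 4736/12 = 394.6667 ms
Proportion correct = 12/14
IES = 394.6667 / (12/14) = 460.444 ms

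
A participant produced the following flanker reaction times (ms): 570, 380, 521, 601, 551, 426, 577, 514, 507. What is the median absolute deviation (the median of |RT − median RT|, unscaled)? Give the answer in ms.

Sorted: 380, 426, 507, 514, 521, 551, 570, 577, 601 → median = 521
|x − 521|: 49, 141, 0, 80, 30, 95, 56, 7, 14
Sorted deviations: 0, 7, 14, 30, 49, 56, 80, 95, 141 → MAD = 49

49 ms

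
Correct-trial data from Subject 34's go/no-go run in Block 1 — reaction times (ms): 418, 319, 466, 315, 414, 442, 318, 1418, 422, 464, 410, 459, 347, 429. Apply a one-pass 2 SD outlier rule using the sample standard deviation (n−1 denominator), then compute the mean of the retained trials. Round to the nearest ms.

n = 14, ΣRT = 6641, M = 474.357
Σ(x−M)² = 997879.21; s = √(997879.21/13) = 277.056
Cutoffs: 474.357 ± 2·277.056 → [-79.8, 1028.5]
Outside: 1418 → excluded.
Retained (n=13): Σ = 5223, mean = 5223/13 = 401.769

402 ms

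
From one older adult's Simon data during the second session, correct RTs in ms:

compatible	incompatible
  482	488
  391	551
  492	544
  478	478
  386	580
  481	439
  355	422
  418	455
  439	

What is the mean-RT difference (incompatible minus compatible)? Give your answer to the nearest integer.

59 ms

M(compatible) = 3922/9 = 435.778
M(incompatible) = 3957/8 = 494.625
Difference = 494.625 − 435.778 = 58.847 ms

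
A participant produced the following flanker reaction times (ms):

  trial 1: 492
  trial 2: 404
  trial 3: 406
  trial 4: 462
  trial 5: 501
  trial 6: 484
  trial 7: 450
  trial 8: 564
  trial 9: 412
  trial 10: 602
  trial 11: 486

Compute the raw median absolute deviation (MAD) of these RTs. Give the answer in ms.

34 ms

Sorted: 404, 406, 412, 450, 462, 484, 486, 492, 501, 564, 602 → median = 484
|x − 484|: 8, 80, 78, 22, 17, 0, 34, 80, 72, 118, 2
Sorted deviations: 0, 2, 8, 17, 22, 34, 72, 78, 80, 80, 118 → MAD = 34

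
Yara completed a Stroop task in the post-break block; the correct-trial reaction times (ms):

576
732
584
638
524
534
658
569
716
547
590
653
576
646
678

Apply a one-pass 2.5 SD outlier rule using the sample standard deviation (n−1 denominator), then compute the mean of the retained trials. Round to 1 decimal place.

614.7 ms

n = 15, ΣRT = 9221, M = 614.733
Σ(x−M)² = 58850.93; s = √(58850.93/14) = 64.835
Cutoffs: 614.733 ± 2.5·64.835 → [452.6, 776.8]
No RTs fall outside the cutoffs; all 15 retained. Mean = 9221/15 = 614.733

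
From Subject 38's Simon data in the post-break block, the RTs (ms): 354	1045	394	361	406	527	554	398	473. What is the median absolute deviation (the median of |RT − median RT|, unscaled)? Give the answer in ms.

52 ms

Sorted: 354, 361, 394, 398, 406, 473, 527, 554, 1045 → median = 406
|x − 406|: 52, 639, 12, 45, 0, 121, 148, 8, 67
Sorted deviations: 0, 8, 12, 45, 52, 67, 121, 148, 639 → MAD = 52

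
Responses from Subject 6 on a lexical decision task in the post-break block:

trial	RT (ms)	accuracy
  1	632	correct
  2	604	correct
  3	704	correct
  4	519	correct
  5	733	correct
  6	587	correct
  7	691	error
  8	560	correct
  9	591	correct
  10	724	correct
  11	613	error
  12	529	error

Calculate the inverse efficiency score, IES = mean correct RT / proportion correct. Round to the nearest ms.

838 ms

Correct trials (n=9): 632, 604, 704, 519, 733, 587, 560, 591, 724
Mean correct RT = 5654/9 = 628.2222 ms
Proportion correct = 9/12
IES = 628.2222 / (9/12) = 837.630 ms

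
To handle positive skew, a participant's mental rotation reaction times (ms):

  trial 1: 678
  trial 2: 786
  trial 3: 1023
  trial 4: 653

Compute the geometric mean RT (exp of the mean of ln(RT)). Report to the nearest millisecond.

772 ms

ln(RT): 6.5191, 6.6670, 6.9305, 6.4816
Mean ln(RT) = 26.5982/4 = 6.64954
Geometric mean = exp(6.64954) = 772.43 ms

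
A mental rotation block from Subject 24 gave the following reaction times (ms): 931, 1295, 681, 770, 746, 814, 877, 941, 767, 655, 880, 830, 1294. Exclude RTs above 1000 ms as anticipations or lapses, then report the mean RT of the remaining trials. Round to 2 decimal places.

808.36 ms

Excluded: 1294, 1295
Retained (n=11): Σ = 8892
Mean = 8892/11 = 808.3636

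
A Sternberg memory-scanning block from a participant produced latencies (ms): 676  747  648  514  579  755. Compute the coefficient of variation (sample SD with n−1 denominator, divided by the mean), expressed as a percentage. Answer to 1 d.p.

14.5%

n = 6, Σ = 3919, M = 653.1667
Σ(x−M)² = 44590.833; s = √(44590.833/5) = 94.4360
CV = 94.4360 / 653.1667 = 0.14458 = 14.458%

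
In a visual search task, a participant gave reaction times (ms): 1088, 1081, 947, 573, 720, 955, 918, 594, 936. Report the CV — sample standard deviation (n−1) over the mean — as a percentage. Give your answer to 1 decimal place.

22.3%

n = 9, Σ = 7812, M = 868.0000
Σ(x−M)² = 298708.000; s = √(298708.000/8) = 193.2317
CV = 193.2317 / 868.0000 = 0.22262 = 22.262%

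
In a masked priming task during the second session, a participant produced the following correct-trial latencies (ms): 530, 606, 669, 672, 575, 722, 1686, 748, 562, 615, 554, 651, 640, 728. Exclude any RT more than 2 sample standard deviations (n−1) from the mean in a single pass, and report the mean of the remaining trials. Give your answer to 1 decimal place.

n = 14, ΣRT = 9958, M = 711.286
Σ(x−M)² = 1082676.86; s = √(1082676.86/13) = 288.588
Cutoffs: 711.286 ± 2·288.588 → [134.1, 1288.5]
Outside: 1686 → excluded.
Retained (n=13): Σ = 8272, mean = 8272/13 = 636.308

636.3 ms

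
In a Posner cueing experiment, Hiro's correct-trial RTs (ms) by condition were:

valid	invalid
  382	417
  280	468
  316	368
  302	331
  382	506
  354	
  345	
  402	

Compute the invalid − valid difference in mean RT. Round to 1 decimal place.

M(valid) = 2763/8 = 345.375
M(invalid) = 2090/5 = 418.000
Difference = 418.000 − 345.375 = 72.625 ms

72.6 ms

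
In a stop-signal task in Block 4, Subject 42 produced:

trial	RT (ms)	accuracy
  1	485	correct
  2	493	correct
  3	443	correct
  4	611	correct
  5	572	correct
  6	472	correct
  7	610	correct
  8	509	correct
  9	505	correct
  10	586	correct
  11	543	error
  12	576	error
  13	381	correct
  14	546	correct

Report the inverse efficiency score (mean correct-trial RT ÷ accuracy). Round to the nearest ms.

604 ms

Correct trials (n=12): 485, 493, 443, 611, 572, 472, 610, 509, 505, 586, 381, 546
Mean correct RT = 6213/12 = 517.7500 ms
Proportion correct = 12/14
IES = 517.7500 / (12/14) = 604.042 ms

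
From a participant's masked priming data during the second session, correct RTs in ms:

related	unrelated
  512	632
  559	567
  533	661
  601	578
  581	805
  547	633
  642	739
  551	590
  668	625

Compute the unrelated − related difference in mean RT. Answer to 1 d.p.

M(related) = 5194/9 = 577.111
M(unrelated) = 5830/9 = 647.778
Difference = 647.778 − 577.111 = 70.667 ms

70.7 ms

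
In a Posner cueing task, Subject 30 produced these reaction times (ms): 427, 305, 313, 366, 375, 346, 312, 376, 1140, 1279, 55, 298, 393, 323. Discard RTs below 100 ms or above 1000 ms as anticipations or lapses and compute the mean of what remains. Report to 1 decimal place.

Excluded: 55, 1140, 1279
Retained (n=11): Σ = 3834
Mean = 3834/11 = 348.5455

348.5 ms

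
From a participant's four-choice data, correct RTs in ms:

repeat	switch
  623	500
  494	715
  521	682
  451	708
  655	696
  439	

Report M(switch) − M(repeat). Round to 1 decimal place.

129.7 ms

M(repeat) = 3183/6 = 530.500
M(switch) = 3301/5 = 660.200
Difference = 660.200 − 530.500 = 129.700 ms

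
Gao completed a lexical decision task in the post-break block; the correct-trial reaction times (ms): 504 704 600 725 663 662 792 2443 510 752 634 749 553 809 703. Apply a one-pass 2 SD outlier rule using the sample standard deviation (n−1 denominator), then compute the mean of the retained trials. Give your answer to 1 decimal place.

668.6 ms

n = 15, ΣRT = 11803, M = 786.867
Σ(x−M)² = 3064255.73; s = √(3064255.73/14) = 467.841
Cutoffs: 786.867 ± 2·467.841 → [-148.8, 1722.5]
Outside: 2443 → excluded.
Retained (n=14): Σ = 9360, mean = 9360/14 = 668.571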